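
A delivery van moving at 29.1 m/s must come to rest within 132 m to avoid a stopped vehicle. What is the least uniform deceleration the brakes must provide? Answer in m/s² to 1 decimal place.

v² = 2a·d ⇒ a = v²/(2d) = 29.1000² / (2 × 132.000) = 846.810 / 264.000 = 3.2076 m/s².

Required deceleration ≈ 3.2 m/s²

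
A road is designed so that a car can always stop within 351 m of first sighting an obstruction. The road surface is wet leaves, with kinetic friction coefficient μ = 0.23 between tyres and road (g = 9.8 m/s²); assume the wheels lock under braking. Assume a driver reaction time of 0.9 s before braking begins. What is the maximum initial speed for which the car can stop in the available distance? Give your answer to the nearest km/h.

Maximum speed ≈ 136 km/h

a = μg = 0.23 × 9.8 = 2.254 m/s².
Stopping distance: v·t_r + v²/(2a) = 351 with t_r = 0.9 s and a = 2.254 m/s².
So v² + 4.057 v − 1582.31 = 0.
Positive root: v = −a·t_r + √((a·t_r)² + 2a·d) = −2.029 + √(4.117 + 1582.31) = 37.8010 m/s.
37.8010 m/s × 3.6 = 136.084 km/h.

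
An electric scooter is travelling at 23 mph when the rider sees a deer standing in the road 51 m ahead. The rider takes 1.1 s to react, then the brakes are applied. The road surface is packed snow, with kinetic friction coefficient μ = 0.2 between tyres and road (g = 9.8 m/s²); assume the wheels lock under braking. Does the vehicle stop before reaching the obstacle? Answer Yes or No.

Yes

23 mph × 0.44704 = 10.2819 m/s.
a = μg = 0.2 × 9.8 = 1.960 m/s².
Reaction distance = 10.2819 × 1.1 = 11.310 m.
Braking distance = v²/(2a) = 105.717 / 3.920 = 26.969 m.
Total stopping distance = 11.310 + 26.969 = 38.279 m, vs 51 m available — it stops with 51 − 38.279 = 12.721 m to spare.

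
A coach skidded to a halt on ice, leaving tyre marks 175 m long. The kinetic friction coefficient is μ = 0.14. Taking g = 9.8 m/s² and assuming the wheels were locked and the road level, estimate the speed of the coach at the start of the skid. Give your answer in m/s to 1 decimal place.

Initial speed ≈ 21.9 m/s

Deceleration a = μg = 0.14 × 9.8 = 1.372 m/s².
v = √(2a·d) = √(2 × 1.372 × 175) = √480.200 = 21.9135 m/s.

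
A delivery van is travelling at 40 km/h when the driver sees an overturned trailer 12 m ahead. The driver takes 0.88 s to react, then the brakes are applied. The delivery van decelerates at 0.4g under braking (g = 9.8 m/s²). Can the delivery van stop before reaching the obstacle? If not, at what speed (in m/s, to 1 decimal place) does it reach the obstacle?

40 km/h ÷ 3.6 = 11.1111 m/s.
a = 0.4 × 9.8 = 3.920 m/s².
Reaction distance = 11.1111 × 0.88 = 9.778 m.
Braking distance needed to stop: v²/(2a) = 123.457 / 7.840 = 15.747 m, so total needed = 9.778 + 15.747 = 25.525 m > 12 m — it cannot stop.
Distance remaining when braking begins: 12 − 9.778 = 2.222 m.
v² = v₀² − 2a·d = 123.457 − 2 × 3.920 × 2.222 = 106.037 m²/s².
v = √106.037 = 10.297 m/s.

No — it strikes the obstacle at 10.3 m/s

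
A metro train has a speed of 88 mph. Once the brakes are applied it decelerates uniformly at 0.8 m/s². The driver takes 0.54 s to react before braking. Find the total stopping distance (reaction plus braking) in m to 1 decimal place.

Total stopping distance ≈ 988.5 m

88 mph × 0.44704 = 39.3395 m/s.
Reaction distance = v·t_r = 39.3395 × 0.54 = 21.243 m.
Braking distance = v²/(2a) = 39.3395² / (2 × 0.800) = 1547.596 / 1.600 = 967.247 m.
Total = 21.243 + 967.247 = 988.490 m.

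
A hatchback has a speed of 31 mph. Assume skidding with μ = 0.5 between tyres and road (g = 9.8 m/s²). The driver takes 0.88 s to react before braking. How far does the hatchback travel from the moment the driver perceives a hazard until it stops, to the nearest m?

31 mph × 0.44704 = 13.8582 m/s.
a = μg = 0.5 × 9.8 = 4.900 m/s².
Reaction distance = v·t_r = 13.8582 × 0.88 = 12.195 m.
Braking distance = v²/(2a) = 13.8582² / (2 × 4.900) = 192.050 / 9.800 = 19.597 m.
Total = 12.195 + 19.597 = 31.792 m.

Total stopping distance ≈ 32 m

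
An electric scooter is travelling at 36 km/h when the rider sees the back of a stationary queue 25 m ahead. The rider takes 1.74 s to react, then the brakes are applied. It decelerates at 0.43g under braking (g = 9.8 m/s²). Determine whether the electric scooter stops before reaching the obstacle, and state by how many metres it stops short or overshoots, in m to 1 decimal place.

No — it overshoots by 4.3 m

36 km/h ÷ 3.6 = 10.0000 m/s.
a = 0.43 × 9.8 = 4.214 m/s².
Reaction distance = 10.0000 × 1.74 = 17.400 m.
Braking distance = v²/(2a) = 100.000 / 8.428 = 11.865 m.
Total stopping distance = 17.400 + 11.865 = 29.265 m, vs 25 m available — it cannot stop in time and overshoots by 29.265 − 25 = 4.265 m.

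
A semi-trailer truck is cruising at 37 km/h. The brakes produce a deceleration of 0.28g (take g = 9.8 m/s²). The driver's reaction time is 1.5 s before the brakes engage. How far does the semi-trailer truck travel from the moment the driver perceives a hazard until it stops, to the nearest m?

37 km/h ÷ 3.6 = 10.2778 m/s.
a = 0.28 × 9.8 = 2.744 m/s².
Reaction distance = v·t_r = 10.2778 × 1.5 = 15.417 m.
Braking distance = v²/(2a) = 10.2778² / (2 × 2.744) = 105.633 / 5.488 = 19.248 m.
Total = 15.417 + 19.248 = 34.665 m.

Total stopping distance ≈ 35 m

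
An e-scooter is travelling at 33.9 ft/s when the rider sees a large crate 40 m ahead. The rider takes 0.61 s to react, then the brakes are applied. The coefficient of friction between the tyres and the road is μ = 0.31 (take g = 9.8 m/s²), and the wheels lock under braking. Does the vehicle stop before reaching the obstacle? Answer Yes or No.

33.9 ft/s × 0.3048 = 10.3327 m/s.
a = μg = 0.31 × 9.8 = 3.038 m/s².
Reaction distance = 10.3327 × 0.61 = 6.303 m.
Braking distance = v²/(2a) = 106.765 / 6.076 = 17.572 m.
Total stopping distance = 6.303 + 17.572 = 23.875 m, vs 40 m available — it stops with 40 − 23.875 = 16.125 m to spare.

Yes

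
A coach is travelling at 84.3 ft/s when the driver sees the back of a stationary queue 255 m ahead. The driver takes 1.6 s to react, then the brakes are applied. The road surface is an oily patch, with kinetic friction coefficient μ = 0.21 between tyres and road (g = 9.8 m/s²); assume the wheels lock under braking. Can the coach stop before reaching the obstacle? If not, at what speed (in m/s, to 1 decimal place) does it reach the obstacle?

Yes — it stops about 53.5 m short of the obstacle, so it never reaches it

84.3 ft/s × 0.3048 = 25.6946 m/s.
a = μg = 0.21 × 9.8 = 2.058 m/s².
Reaction distance = 25.6946 × 1.6 = 41.111 m.
Braking distance = v²/(2a) = 660.212 / 4.116 = 160.401 m.
Total stopping distance = 41.111 + 160.401 = 201.512 m, vs 255 m available — it stops with 255 − 201.512 = 53.488 m to spare.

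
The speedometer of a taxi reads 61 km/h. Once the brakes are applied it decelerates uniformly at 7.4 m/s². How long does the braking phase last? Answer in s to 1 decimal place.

Braking time ≈ 2.3 s

61 km/h ÷ 3.6 = 16.9444 m/s.
Braking time = v/a = 16.9444 / 7.400 = 2.290 s.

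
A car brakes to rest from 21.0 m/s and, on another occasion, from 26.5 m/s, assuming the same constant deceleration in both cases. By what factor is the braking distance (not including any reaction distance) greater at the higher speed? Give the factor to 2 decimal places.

Factor ≈ 1.59

Braking distance d = v²/(2a), so with a fixed, d ∝ v².
Factor = (26.5/21.0)² = 1.2619² = 1.5924.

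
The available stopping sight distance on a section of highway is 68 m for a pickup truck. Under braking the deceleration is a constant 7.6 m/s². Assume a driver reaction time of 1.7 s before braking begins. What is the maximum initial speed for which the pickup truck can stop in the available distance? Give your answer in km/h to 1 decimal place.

Maximum speed ≈ 78.2 km/h

Stopping distance: v·t_r + v²/(2a) = 68 with t_r = 1.7 s and a = 7.600 m/s².
So v² + 25.840 v − 1033.60 = 0.
Positive root: v = −a·t_r + √((a·t_r)² + 2a·d) = −12.920 + √(166.926 + 1033.60) = 21.7286 m/s.
21.7286 m/s × 3.6 = 78.223 km/h.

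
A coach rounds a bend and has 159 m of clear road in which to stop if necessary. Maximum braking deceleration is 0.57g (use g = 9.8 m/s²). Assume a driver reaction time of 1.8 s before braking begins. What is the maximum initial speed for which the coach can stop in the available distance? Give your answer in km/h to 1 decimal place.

a = 0.57 × 9.8 = 5.586 m/s².
Stopping distance: v·t_r + v²/(2a) = 159 with t_r = 1.8 s and a = 5.586 m/s².
So v² + 20.110 v − 1776.35 = 0.
Positive root: v = −a·t_r + √((a·t_r)² + 2a·d) = −10.055 + √(101.103 + 1776.35) = 33.2746 m/s.
33.2746 m/s × 3.6 = 119.789 km/h.

Maximum speed ≈ 119.8 km/h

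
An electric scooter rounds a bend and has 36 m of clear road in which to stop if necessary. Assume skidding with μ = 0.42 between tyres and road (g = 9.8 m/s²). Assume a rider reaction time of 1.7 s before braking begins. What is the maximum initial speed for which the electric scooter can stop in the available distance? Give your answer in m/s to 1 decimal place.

Maximum speed ≈ 11.6 m/s

a = μg = 0.42 × 9.8 = 4.116 m/s².
Stopping distance: v·t_r + v²/(2a) = 36 with t_r = 1.7 s and a = 4.116 m/s².
So v² + 13.994 v − 296.35 = 0.
Positive root: v = −a·t_r + √((a·t_r)² + 2a·d) = −6.997 + √(48.958 + 296.35) = 11.5855 m/s.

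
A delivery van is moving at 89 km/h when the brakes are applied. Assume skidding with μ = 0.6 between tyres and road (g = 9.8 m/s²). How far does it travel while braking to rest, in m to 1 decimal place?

Braking distance ≈ 52.0 m

89 km/h ÷ 3.6 = 24.7222 m/s.
a = μg = 0.6 × 9.8 = 5.880 m/s².
Braking distance = v²/(2a) = 24.7222² / (2 × 5.880) = 611.187 / 11.760 = 51.972 m.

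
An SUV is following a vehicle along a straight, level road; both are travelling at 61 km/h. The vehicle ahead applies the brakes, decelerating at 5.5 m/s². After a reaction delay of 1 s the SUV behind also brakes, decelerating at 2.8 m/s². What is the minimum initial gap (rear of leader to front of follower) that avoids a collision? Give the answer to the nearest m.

Minimum gap ≈ 42 m

61 km/h ÷ 3.6 = 16.9444 m/s.
Leader travels v²/(2a_L) = 287.113 / 11.000 = 26.101 m before stopping.
Follower covers v·t_r = 16.9444 × 1 = 16.944 m while reacting, then v²/(2a_F) = 287.113 / 5.600 = 51.270 m while braking, for a total of 16.944 + 51.270 = 68.214 m.
Since a_F ≤ a_L and the follower starts braking later, the follower is never slower than the leader, so the closest approach is when both have stopped.
Minimum gap = 68.214 − 26.101 = 42.113 m.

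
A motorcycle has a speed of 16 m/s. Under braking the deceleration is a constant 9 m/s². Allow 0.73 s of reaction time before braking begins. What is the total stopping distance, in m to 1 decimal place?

Reaction distance = v·t_r = 16.0000 × 0.73 = 11.680 m.
Braking distance = v²/(2a) = 16.0000² / (2 × 9.000) = 256.000 / 18.000 = 14.222 m.
Total = 11.680 + 14.222 = 25.902 m.

Total stopping distance ≈ 25.9 m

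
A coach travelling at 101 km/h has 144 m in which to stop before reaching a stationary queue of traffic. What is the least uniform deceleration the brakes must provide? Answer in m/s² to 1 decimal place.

Required deceleration ≈ 2.7 m/s²

101 km/h ÷ 3.6 = 28.0556 m/s.
v² = 2a·d ⇒ a = v²/(2d) = 28.0556² / (2 × 144.000) = 787.117 / 288.000 = 2.7330 m/s².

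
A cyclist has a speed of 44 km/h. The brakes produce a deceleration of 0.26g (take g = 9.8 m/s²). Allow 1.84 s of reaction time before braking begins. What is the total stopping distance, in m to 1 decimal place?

44 km/h ÷ 3.6 = 12.2222 m/s.
a = 0.26 × 9.8 = 2.548 m/s².
Reaction distance = v·t_r = 12.2222 × 1.84 = 22.489 m.
Braking distance = v²/(2a) = 12.2222² / (2 × 2.548) = 149.382 / 5.096 = 29.314 m.
Total = 22.489 + 29.314 = 51.803 m.

Total stopping distance ≈ 51.8 m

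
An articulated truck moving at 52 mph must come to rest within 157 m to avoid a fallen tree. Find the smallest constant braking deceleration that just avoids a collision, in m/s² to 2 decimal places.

52 mph × 0.44704 = 23.2461 m/s.
v² = 2a·d ⇒ a = v²/(2d) = 23.2461² / (2 × 157.000) = 540.381 / 314.000 = 1.7210 m/s².

Required deceleration ≈ 1.72 m/s²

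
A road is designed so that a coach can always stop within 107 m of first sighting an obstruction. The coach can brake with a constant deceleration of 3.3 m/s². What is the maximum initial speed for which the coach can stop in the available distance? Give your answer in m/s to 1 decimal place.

v²/(2a) = d ⇒ v = √(2 × 3.300 × 107) = √706.20 = 26.5744 m/s.

Maximum speed ≈ 26.6 m/s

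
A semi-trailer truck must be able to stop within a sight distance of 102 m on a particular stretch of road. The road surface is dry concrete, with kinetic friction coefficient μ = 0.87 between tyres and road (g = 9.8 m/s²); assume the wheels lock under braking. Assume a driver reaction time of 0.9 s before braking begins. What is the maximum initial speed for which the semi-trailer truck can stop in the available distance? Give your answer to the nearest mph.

a = μg = 0.87 × 9.8 = 8.526 m/s².
Stopping distance: v·t_r + v²/(2a) = 102 with t_r = 0.9 s and a = 8.526 m/s².
So v² + 15.347 v − 1739.30 = 0.
Positive root: v = −a·t_r + √((a·t_r)² + 2a·d) = −7.673 + √(58.875 + 1739.30) = 34.7319 m/s.
34.7319 m/s ÷ 0.44704 = 77.693 mph.

Maximum speed ≈ 78 mph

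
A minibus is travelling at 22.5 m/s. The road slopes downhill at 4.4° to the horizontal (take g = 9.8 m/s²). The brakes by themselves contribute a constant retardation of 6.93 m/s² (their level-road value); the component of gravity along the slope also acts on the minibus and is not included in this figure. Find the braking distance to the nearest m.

Braking distance ≈ 41 m

Gravity along the downhill slope reduces the braking deceleration: a_eff = 6.930 − 9.8·sin 4.4° = 6.930 − 0.752 = 6.178 m/s².
Braking distance = v²/(2a) = 22.5000² / (2 × 6.178) = 506.250 / 12.356 = 40.972 m.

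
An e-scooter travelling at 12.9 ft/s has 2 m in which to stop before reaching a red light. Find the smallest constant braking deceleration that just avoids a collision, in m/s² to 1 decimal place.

12.9 ft/s × 0.3048 = 3.9319 m/s.
v² = 2a·d ⇒ a = v²/(2d) = 3.9319² / (2 × 2.000) = 15.460 / 4.000 = 3.8650 m/s².

Required deceleration ≈ 3.9 m/s²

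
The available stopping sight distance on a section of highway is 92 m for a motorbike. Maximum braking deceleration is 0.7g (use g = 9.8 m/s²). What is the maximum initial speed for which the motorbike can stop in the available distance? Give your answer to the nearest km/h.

a = 0.7 × 9.8 = 6.860 m/s².
v²/(2a) = d ⇒ v = √(2 × 6.860 × 92) = √1262.24 = 35.5280 m/s.
35.5280 m/s × 3.6 = 127.901 km/h.

Maximum speed ≈ 128 km/h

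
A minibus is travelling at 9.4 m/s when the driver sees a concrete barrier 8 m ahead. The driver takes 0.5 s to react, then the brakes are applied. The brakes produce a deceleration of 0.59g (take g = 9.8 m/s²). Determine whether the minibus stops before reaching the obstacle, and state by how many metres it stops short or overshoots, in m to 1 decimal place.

a = 0.59 × 9.8 = 5.782 m/s².
Reaction distance = 9.4000 × 0.5 = 4.700 m.
Braking distance = v²/(2a) = 88.360 / 11.564 = 7.641 m.
Total stopping distance = 4.700 + 7.641 = 12.341 m, vs 8 m available — it cannot stop in time and overshoots by 12.341 − 8 = 4.341 m.

No — it overshoots by 4.3 m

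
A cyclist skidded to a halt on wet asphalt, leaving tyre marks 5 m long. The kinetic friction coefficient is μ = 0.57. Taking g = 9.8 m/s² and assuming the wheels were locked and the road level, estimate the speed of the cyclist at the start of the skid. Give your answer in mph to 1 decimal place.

Deceleration a = μg = 0.57 × 9.8 = 5.586 m/s².
v = √(2a·d) = √(2 × 5.586 × 5) = √55.860 = 7.4740 m/s.
= 7.4740 ÷ 0.44704 = 16.719 mph.

Initial speed ≈ 16.7 mph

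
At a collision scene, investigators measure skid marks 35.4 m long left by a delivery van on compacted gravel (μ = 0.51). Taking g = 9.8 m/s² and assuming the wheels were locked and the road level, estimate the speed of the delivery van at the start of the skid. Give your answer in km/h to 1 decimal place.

Deceleration a = μg = 0.51 × 9.8 = 4.998 m/s².
v = √(2a·d) = √(2 × 4.998 × 35.4) = √353.858 = 18.8111 m/s.
= 18.8111 × 3.6 = 67.720 km/h.

Initial speed ≈ 67.7 km/h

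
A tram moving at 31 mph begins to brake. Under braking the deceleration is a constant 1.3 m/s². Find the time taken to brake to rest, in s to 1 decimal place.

31 mph × 0.44704 = 13.8582 m/s.
Braking time = v/a = 13.8582 / 1.300 = 10.660 s.

Braking time ≈ 10.7 s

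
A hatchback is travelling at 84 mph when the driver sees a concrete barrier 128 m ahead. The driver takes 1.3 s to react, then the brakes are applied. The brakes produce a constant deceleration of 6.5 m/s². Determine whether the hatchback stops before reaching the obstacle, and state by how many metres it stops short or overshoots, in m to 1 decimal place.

84 mph × 0.44704 = 37.5514 m/s.
Reaction distance = 37.5514 × 1.3 = 48.817 m.
Braking distance = v²/(2a) = 1410.108 / 13.000 = 108.470 m.
Total stopping distance = 48.817 + 108.470 = 157.287 m, vs 128 m available — it cannot stop in time and overshoots by 157.287 − 128 = 29.287 m.

No — it overshoots by 29.3 m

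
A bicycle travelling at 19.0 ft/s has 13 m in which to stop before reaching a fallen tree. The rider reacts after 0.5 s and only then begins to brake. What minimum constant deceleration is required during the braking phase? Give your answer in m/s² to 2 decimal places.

Required deceleration ≈ 1.66 m/s²

19 ft/s × 0.3048 = 5.7912 m/s.
Distance covered during reaction = 5.7912 × 0.5 = 2.896 m.
Distance available for braking: 13 − 2.896 = 10.104 m.
v² = 2a·d ⇒ a = v²/(2d) = 5.7912² / (2 × 10.104) = 33.538 / 20.208 = 1.6596 m/s².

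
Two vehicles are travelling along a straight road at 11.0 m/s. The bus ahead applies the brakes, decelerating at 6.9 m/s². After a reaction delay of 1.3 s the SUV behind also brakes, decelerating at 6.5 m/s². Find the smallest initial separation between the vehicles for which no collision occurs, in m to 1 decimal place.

Leader travels v²/(2a_L) = 121.000 / 13.800 = 8.768 m before stopping.
Follower covers v·t_r = 11.0000 × 1.3 = 14.300 m while reacting, then v²/(2a_F) = 121.000 / 13.000 = 9.308 m while braking, for a total of 14.300 + 9.308 = 23.608 m.
Since a_F ≤ a_L and the follower starts braking later, the follower is never slower than the leader, so the closest approach is when both have stopped.
Minimum gap = 23.608 − 8.768 = 14.840 m.

Minimum gap ≈ 14.8 m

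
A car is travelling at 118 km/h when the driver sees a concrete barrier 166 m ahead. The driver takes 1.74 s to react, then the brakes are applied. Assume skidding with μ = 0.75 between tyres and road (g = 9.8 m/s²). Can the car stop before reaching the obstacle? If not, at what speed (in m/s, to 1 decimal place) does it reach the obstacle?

118 km/h ÷ 3.6 = 32.7778 m/s.
a = μg = 0.75 × 9.8 = 7.350 m/s².
Reaction distance = 32.7778 × 1.74 = 57.033 m.
Braking distance = v²/(2a) = 1074.384 / 14.700 = 73.087 m.
Total stopping distance = 57.033 + 73.087 = 130.120 m, vs 166 m available — it stops with 166 − 130.120 = 35.880 m to spare.

Yes — it stops about 35.9 m short of the obstacle, so it never reaches it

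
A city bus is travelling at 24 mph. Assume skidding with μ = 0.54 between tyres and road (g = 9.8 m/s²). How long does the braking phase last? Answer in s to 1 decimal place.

Braking time ≈ 2.0 s

24 mph × 0.44704 = 10.7290 m/s.
a = μg = 0.54 × 9.8 = 5.292 m/s².
Braking time = v/a = 10.7290 / 5.292 = 2.027 s.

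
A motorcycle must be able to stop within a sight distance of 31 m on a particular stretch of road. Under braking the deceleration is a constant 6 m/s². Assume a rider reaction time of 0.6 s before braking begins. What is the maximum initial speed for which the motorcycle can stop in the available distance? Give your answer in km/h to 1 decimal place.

Maximum speed ≈ 57.7 km/h

Stopping distance: v·t_r + v²/(2a) = 31 with t_r = 0.6 s and a = 6.000 m/s².
So v² + 7.200 v − 372.00 = 0.
Positive root: v = −a·t_r + √((a·t_r)² + 2a·d) = −3.600 + √(12.960 + 372.00) = 16.0204 m/s.
16.0204 m/s × 3.6 = 57.673 km/h.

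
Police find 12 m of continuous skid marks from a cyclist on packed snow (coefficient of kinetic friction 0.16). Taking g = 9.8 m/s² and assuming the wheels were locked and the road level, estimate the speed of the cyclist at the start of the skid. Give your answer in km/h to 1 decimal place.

Deceleration a = μg = 0.16 × 9.8 = 1.568 m/s².
v = √(2a·d) = √(2 × 1.568 × 12) = √37.632 = 6.1345 m/s.
= 6.1345 × 3.6 = 22.084 km/h.

Initial speed ≈ 22.1 km/h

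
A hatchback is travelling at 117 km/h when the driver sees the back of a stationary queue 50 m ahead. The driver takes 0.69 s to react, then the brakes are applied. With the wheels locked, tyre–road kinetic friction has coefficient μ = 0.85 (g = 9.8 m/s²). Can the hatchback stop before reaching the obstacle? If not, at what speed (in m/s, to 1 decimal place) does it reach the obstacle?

No — it strikes the obstacle at 24.4 m/s

117 km/h ÷ 3.6 = 32.5000 m/s.
a = μg = 0.85 × 9.8 = 8.330 m/s².
Reaction distance = 32.5000 × 0.69 = 22.425 m.
Braking distance needed to stop: v²/(2a) = 1056.250 / 16.660 = 63.400 m, so total needed = 22.425 + 63.400 = 85.825 m > 50 m — it cannot stop.
Distance remaining when braking begins: 50 − 22.425 = 27.575 m.
v² = v₀² − 2a·d = 1056.250 − 2 × 8.330 × 27.575 = 596.851 m²/s².
v = √596.851 = 24.431 m/s.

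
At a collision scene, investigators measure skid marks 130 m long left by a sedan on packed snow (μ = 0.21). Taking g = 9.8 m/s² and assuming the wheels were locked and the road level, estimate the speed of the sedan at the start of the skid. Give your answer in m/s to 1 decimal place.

Initial speed ≈ 23.1 m/s

Deceleration a = μg = 0.21 × 9.8 = 2.058 m/s².
v = √(2a·d) = √(2 × 2.058 × 130) = √535.080 = 23.1318 m/s.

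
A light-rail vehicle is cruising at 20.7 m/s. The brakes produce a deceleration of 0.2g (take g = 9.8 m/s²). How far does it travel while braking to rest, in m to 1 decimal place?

Braking distance ≈ 109.3 m

a = 0.2 × 9.8 = 1.960 m/s².
Braking distance = v²/(2a) = 20.7000² / (2 × 1.960) = 428.490 / 3.920 = 109.309 m.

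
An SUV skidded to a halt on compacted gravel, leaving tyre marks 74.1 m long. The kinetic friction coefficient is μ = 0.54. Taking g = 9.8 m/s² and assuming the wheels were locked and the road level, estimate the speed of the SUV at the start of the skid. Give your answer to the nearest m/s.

Deceleration a = μg = 0.54 × 9.8 = 5.292 m/s².
v = √(2a·d) = √(2 × 5.292 × 74.1) = √784.274 = 28.0049 m/s.

Initial speed ≈ 28 m/s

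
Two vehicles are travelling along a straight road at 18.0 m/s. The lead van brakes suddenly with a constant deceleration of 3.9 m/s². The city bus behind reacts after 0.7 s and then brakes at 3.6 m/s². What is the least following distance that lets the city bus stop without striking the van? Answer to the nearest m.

Leader travels v²/(2a_L) = 324.000 / 7.800 = 41.538 m before stopping.
Follower covers v·t_r = 18.0000 × 0.7 = 12.600 m while reacting, then v²/(2a_F) = 324.000 / 7.200 = 45.000 m while braking, for a total of 12.600 + 45.000 = 57.600 m.
Since a_F ≤ a_L and the follower starts braking later, the follower is never slower than the leader, so the closest approach is when both have stopped.
Minimum gap = 57.600 − 41.538 = 16.062 m.

Minimum gap ≈ 16 m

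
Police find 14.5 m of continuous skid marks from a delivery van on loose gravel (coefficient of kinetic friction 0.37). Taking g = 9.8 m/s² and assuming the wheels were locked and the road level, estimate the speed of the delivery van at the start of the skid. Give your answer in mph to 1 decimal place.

Initial speed ≈ 22.9 mph

Deceleration a = μg = 0.37 × 9.8 = 3.626 m/s².
v = √(2a·d) = √(2 × 3.626 × 14.5) = √105.154 = 10.2545 m/s.
= 10.2545 ÷ 0.44704 = 22.939 mph.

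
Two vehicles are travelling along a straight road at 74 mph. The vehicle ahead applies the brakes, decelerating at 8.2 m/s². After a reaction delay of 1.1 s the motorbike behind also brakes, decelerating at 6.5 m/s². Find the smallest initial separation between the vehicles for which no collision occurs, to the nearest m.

Minimum gap ≈ 54 m

74 mph × 0.44704 = 33.0810 m/s.
Leader travels v²/(2a_L) = 1094.353 / 16.400 = 66.729 m before stopping.
Follower covers v·t_r = 33.0810 × 1.1 = 36.389 m while reacting, then v²/(2a_F) = 1094.353 / 13.000 = 84.181 m while braking, for a total of 36.389 + 84.181 = 120.570 m.
Since a_F ≤ a_L and the follower starts braking later, the follower is never slower than the leader, so the closest approach is when both have stopped.
Minimum gap = 120.570 − 66.729 = 53.841 m.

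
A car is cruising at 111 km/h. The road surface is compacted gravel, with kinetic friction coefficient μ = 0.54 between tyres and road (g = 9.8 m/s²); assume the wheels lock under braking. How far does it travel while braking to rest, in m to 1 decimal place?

111 km/h ÷ 3.6 = 30.8333 m/s.
a = μg = 0.54 × 9.8 = 5.292 m/s².
Braking distance = v²/(2a) = 30.8333² / (2 × 5.292) = 950.692 / 10.584 = 89.824 m.

Braking distance ≈ 89.8 m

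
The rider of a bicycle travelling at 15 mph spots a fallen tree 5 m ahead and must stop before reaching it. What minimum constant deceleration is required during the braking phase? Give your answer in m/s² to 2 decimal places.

Required deceleration ≈ 4.50 m/s²

15 mph × 0.44704 = 6.7056 m/s.
v² = 2a·d ⇒ a = v²/(2d) = 6.7056² / (2 × 5.000) = 44.965 / 10.000 = 4.4965 m/s².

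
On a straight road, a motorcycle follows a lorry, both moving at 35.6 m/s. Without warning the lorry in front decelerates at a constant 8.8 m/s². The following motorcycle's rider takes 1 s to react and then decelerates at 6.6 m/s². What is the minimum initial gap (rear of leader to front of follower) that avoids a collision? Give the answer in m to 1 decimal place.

Minimum gap ≈ 59.6 m

Leader travels v²/(2a_L) = 1267.360 / 17.600 = 72.009 m before stopping.
Follower covers v·t_r = 35.6000 × 1 = 35.600 m while reacting, then v²/(2a_F) = 1267.360 / 13.200 = 96.012 m while braking, for a total of 35.600 + 96.012 = 131.612 m.
Since a_F ≤ a_L and the follower starts braking later, the follower is never slower than the leader, so the closest approach is when both have stopped.
Minimum gap = 131.612 − 72.009 = 59.603 m.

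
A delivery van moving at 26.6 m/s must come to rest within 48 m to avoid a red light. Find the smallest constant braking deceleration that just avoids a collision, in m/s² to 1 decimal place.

Required deceleration ≈ 7.4 m/s²

v² = 2a·d ⇒ a = v²/(2d) = 26.6000² / (2 × 48.000) = 707.560 / 96.000 = 7.3704 m/s².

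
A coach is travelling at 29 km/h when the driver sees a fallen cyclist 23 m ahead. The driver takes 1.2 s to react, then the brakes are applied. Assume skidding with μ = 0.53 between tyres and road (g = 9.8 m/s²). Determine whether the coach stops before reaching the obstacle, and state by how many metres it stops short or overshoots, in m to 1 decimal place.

29 km/h ÷ 3.6 = 8.0556 m/s.
a = μg = 0.53 × 9.8 = 5.194 m/s².
Reaction distance = 8.0556 × 1.2 = 9.667 m.
Braking distance = v²/(2a) = 64.893 / 10.388 = 6.247 m.
Total stopping distance = 9.667 + 6.247 = 15.914 m, vs 23 m available — it stops with 23 − 15.914 = 7.086 m to spare.

Yes — it stops 7.1 m short of the obstacle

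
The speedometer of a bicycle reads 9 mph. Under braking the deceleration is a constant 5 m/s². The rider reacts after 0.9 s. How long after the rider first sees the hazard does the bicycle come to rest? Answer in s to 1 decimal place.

9 mph × 0.44704 = 4.0234 m/s.
Braking time = v/a = 4.0234 / 5.000 = 0.805 s.
Total = 0.9 + 0.805 = 1.705 s.

Total time ≈ 1.7 s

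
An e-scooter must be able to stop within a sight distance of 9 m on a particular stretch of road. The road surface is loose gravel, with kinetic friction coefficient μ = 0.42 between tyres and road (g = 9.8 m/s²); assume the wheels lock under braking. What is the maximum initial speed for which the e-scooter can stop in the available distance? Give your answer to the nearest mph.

a = μg = 0.42 × 9.8 = 4.116 m/s².
v²/(2a) = d ⇒ v = √(2 × 4.116 × 9) = √74.09 = 8.6076 m/s.
8.6076 m/s ÷ 0.44704 = 19.255 mph.

Maximum speed ≈ 19 mph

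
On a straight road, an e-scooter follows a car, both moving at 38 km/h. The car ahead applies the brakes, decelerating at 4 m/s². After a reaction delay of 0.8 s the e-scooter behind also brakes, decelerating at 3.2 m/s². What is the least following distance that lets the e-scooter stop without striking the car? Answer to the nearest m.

38 km/h ÷ 3.6 = 10.5556 m/s.
Leader travels v²/(2a_L) = 111.421 / 8.000 = 13.928 m before stopping.
Follower covers v·t_r = 10.5556 × 0.8 = 8.444 m while reacting, then v²/(2a_F) = 111.421 / 6.400 = 17.410 m while braking, for a total of 8.444 + 17.410 = 25.854 m.
Since a_F ≤ a_L and the follower starts braking later, the follower is never slower than the leader, so the closest approach is when both have stopped.
Minimum gap = 25.854 − 13.928 = 11.926 m.

Minimum gap ≈ 12 m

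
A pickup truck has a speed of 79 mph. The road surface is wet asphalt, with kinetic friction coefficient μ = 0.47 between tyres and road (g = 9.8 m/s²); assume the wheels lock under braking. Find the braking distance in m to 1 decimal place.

Braking distance ≈ 135.4 m

79 mph × 0.44704 = 35.3162 m/s.
a = μg = 0.47 × 9.8 = 4.606 m/s².
Braking distance = v²/(2a) = 35.3162² / (2 × 4.606) = 1247.234 / 9.212 = 135.392 m.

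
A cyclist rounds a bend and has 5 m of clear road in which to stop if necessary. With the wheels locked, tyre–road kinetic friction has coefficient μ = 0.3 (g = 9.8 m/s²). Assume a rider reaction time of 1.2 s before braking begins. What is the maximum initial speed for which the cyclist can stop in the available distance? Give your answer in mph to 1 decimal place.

Maximum speed ≈ 6.6 mph

a = μg = 0.3 × 9.8 = 2.940 m/s².
Stopping distance: v·t_r + v²/(2a) = 5 with t_r = 1.2 s and a = 2.940 m/s².
So v² + 7.056 v − 29.40 = 0.
Positive root: v = −a·t_r + √((a·t_r)² + 2a·d) = −3.528 + √(12.447 + 29.40) = 2.9409 m/s.
2.9409 m/s ÷ 0.44704 = 6.579 mph.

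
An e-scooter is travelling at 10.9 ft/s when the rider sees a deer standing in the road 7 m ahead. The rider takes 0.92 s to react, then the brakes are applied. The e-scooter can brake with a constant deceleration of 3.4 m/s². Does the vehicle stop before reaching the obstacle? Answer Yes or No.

10.9 ft/s × 0.3048 = 3.3223 m/s.
Reaction distance = 3.3223 × 0.92 = 3.057 m.
Braking distance = v²/(2a) = 11.038 / 6.800 = 1.623 m.
Total stopping distance = 3.057 + 1.623 = 4.680 m, vs 7 m available — it stops with 7 − 4.680 = 2.320 m to spare.

Yes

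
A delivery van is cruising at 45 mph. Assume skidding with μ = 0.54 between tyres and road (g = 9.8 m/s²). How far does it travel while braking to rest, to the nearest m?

45 mph × 0.44704 = 20.1168 m/s.
a = μg = 0.54 × 9.8 = 5.292 m/s².
Braking distance = v²/(2a) = 20.1168² / (2 × 5.292) = 404.686 / 10.584 = 38.236 m.

Braking distance ≈ 38 m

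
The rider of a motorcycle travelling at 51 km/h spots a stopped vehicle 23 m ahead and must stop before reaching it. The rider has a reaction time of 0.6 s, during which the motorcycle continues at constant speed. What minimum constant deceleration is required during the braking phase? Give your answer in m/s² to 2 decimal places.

Required deceleration ≈ 6.92 m/s²

51 km/h ÷ 3.6 = 14.1667 m/s.
Distance covered during reaction = 14.1667 × 0.6 = 8.500 m.
Distance available for braking: 23 − 8.500 = 14.500 m.
v² = 2a·d ⇒ a = v²/(2d) = 14.1667² / (2 × 14.500) = 200.695 / 29.000 = 6.9205 m/s².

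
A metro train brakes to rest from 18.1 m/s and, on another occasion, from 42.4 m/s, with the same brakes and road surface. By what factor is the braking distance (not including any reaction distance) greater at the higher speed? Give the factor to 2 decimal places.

Factor ≈ 5.49

Braking distance d = v²/(2a), so with a fixed, d ∝ v².
Factor = (42.4/18.1)² = 2.3425² = 5.4873.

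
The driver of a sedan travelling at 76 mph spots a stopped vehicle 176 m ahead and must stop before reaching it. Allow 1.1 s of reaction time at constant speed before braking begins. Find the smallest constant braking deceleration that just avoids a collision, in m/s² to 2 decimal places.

Required deceleration ≈ 4.16 m/s²

76 mph × 0.44704 = 33.9750 m/s.
Distance covered during reaction = 33.9750 × 1.1 = 37.373 m.
Distance available for braking: 176 − 37.373 = 138.627 m.
v² = 2a·d ⇒ a = v²/(2d) = 33.9750² / (2 × 138.627) = 1154.301 / 277.254 = 4.1633 m/s².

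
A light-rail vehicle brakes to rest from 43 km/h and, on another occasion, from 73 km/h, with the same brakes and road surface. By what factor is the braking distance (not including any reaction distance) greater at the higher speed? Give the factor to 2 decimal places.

Factor ≈ 2.88

Braking distance d = v²/(2a), so with a fixed, d ∝ v².
Factor = (73/43)² = 1.6977² = 2.8822.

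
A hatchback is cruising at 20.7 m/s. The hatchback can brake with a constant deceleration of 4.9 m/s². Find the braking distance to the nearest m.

Braking distance = v²/(2a) = 20.7000² / (2 × 4.900) = 428.490 / 9.800 = 43.723 m.

Braking distance ≈ 44 m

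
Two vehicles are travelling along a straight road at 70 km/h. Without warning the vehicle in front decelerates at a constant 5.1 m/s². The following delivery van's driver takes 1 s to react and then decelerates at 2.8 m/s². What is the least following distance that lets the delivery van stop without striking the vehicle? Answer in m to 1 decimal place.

Minimum gap ≈ 49.9 m

70 km/h ÷ 3.6 = 19.4444 m/s.
Leader travels v²/(2a_L) = 378.085 / 10.200 = 37.067 m before stopping.
Follower covers v·t_r = 19.4444 × 1 = 19.444 m while reacting, then v²/(2a_F) = 378.085 / 5.600 = 67.515 m while braking, for a total of 19.444 + 67.515 = 86.959 m.
Since a_F ≤ a_L and the follower starts braking later, the follower is never slower than the leader, so the closest approach is when both have stopped.
Minimum gap = 86.959 − 37.067 = 49.892 m.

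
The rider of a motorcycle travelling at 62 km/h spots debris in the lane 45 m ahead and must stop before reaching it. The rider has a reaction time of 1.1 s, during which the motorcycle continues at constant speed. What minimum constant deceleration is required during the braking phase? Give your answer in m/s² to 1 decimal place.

Required deceleration ≈ 5.7 m/s²

62 km/h ÷ 3.6 = 17.2222 m/s.
Distance covered during reaction = 17.2222 × 1.1 = 18.944 m.
Distance available for braking: 45 − 18.944 = 26.056 m.
v² = 2a·d ⇒ a = v²/(2d) = 17.2222² / (2 × 26.056) = 296.604 / 52.112 = 5.6917 m/s².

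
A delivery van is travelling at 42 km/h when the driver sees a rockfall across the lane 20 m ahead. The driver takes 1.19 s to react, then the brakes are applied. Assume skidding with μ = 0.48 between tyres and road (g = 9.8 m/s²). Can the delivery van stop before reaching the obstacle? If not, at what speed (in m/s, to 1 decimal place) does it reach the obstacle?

No — it strikes the obstacle at 8.9 m/s

42 km/h ÷ 3.6 = 11.6667 m/s.
a = μg = 0.48 × 9.8 = 4.704 m/s².
Reaction distance = 11.6667 × 1.19 = 13.883 m.
Braking distance needed to stop: v²/(2a) = 136.112 / 9.408 = 14.468 m, so total needed = 13.883 + 14.468 = 28.351 m > 20 m — it cannot stop.
Distance remaining when braking begins: 20 − 13.883 = 6.117 m.
v² = v₀² − 2a·d = 136.112 − 2 × 4.704 × 6.117 = 78.563 m²/s².
v = √78.563 = 8.864 m/s.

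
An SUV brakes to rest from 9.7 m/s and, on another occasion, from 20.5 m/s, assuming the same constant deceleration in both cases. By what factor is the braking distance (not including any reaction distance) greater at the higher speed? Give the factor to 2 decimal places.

Factor ≈ 4.47

Braking distance d = v²/(2a), so with a fixed, d ∝ v².
Factor = (20.5/9.7)² = 2.1134² = 4.4665.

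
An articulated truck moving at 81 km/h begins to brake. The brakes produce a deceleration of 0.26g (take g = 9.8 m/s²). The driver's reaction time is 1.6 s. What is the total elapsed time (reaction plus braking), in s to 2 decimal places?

81 km/h ÷ 3.6 = 22.5000 m/s.
a = 0.26 × 9.8 = 2.548 m/s².
Braking time = v/a = 22.5000 / 2.548 = 8.830 s.
Total = 1.6 + 8.830 = 10.430 s.

Total time ≈ 10.43 s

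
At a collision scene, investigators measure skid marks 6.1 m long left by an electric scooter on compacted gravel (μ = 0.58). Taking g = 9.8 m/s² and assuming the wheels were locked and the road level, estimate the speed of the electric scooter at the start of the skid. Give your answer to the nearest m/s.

Initial speed ≈ 8 m/s

Deceleration a = μg = 0.58 × 9.8 = 5.684 m/s².
v = √(2a·d) = √(2 × 5.684 × 6.1) = √69.345 = 8.3274 m/s.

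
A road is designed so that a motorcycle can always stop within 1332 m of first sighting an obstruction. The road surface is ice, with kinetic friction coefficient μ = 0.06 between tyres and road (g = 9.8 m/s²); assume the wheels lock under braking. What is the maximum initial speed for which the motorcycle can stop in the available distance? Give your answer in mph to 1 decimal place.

a = μg = 0.06 × 9.8 = 0.588 m/s².
v²/(2a) = d ⇒ v = √(2 × 0.588 × 1332) = √1566.43 = 39.5782 m/s.
39.5782 m/s ÷ 0.44704 = 88.534 mph.

Maximum speed ≈ 88.5 mph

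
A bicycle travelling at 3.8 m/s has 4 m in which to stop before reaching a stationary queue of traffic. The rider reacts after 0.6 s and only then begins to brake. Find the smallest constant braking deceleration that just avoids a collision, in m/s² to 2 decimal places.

Distance covered during reaction = 3.8000 × 0.6 = 2.280 m.
Distance available for braking: 4 − 2.280 = 1.720 m.
v² = 2a·d ⇒ a = v²/(2d) = 3.8000² / (2 × 1.720) = 14.440 / 3.440 = 4.1977 m/s².

Required deceleration ≈ 4.20 m/s²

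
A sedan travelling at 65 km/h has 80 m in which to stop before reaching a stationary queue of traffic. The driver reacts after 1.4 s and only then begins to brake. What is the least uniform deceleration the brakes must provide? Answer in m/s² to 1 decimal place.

65 km/h ÷ 3.6 = 18.0556 m/s.
Distance covered during reaction = 18.0556 × 1.4 = 25.278 m.
Distance available for braking: 80 − 25.278 = 54.722 m.
v² = 2a·d ⇒ a = v²/(2d) = 18.0556² / (2 × 54.722) = 326.005 / 109.444 = 2.9787 m/s².

Required deceleration ≈ 3.0 m/s²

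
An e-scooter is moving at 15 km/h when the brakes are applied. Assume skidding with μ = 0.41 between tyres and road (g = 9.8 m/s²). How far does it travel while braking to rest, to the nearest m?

15 km/h ÷ 3.6 = 4.1667 m/s.
a = μg = 0.41 × 9.8 = 4.018 m/s².
Braking distance = v²/(2a) = 4.1667² / (2 × 4.018) = 17.361 / 8.036 = 2.160 m.

Braking distance ≈ 2 m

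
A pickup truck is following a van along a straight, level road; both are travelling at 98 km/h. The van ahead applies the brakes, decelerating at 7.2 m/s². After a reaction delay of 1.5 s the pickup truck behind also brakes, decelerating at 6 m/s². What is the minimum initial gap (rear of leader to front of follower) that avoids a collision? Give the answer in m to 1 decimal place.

Minimum gap ≈ 51.1 m

98 km/h ÷ 3.6 = 27.2222 m/s.
Leader travels v²/(2a_L) = 741.048 / 14.400 = 51.462 m before stopping.
Follower covers v·t_r = 27.2222 × 1.5 = 40.833 m while reacting, then v²/(2a_F) = 741.048 / 12.000 = 61.754 m while braking, for a total of 40.833 + 61.754 = 102.587 m.
Since a_F ≤ a_L and the follower starts braking later, the follower is never slower than the leader, so the closest approach is when both have stopped.
Minimum gap = 102.587 − 51.462 = 51.125 m.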